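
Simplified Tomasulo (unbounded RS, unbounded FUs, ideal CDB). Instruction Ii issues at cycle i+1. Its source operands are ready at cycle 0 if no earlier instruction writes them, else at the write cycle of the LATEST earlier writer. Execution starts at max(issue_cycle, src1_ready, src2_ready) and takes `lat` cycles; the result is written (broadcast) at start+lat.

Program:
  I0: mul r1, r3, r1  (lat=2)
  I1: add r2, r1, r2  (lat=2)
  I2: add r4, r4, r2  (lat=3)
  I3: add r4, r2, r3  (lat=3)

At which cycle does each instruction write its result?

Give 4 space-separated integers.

I0 mul r1: issue@1 deps=(None,None) exec_start@1 write@3
I1 add r2: issue@2 deps=(0,None) exec_start@3 write@5
I2 add r4: issue@3 deps=(None,1) exec_start@5 write@8
I3 add r4: issue@4 deps=(1,None) exec_start@5 write@8

Answer: 3 5 8 8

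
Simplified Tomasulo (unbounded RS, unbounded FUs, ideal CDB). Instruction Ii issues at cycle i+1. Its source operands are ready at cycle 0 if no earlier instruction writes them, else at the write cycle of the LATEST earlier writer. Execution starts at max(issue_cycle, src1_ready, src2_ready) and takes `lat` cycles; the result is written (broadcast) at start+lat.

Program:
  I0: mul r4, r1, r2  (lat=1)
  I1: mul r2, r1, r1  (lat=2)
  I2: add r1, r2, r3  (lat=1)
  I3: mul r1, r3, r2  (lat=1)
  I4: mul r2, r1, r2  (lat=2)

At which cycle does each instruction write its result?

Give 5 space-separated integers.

I0 mul r4: issue@1 deps=(None,None) exec_start@1 write@2
I1 mul r2: issue@2 deps=(None,None) exec_start@2 write@4
I2 add r1: issue@3 deps=(1,None) exec_start@4 write@5
I3 mul r1: issue@4 deps=(None,1) exec_start@4 write@5
I4 mul r2: issue@5 deps=(3,1) exec_start@5 write@7

Answer: 2 4 5 5 7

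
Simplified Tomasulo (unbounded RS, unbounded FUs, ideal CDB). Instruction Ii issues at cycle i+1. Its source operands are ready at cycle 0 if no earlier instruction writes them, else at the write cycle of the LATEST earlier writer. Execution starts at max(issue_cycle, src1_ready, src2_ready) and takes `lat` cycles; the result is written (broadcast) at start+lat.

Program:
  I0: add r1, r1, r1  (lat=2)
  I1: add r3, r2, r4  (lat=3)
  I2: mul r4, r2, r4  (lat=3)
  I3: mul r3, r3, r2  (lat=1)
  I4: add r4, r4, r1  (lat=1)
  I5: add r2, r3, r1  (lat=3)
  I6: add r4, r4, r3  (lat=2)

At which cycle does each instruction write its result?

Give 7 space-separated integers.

Answer: 3 5 6 6 7 9 9

Derivation:
I0 add r1: issue@1 deps=(None,None) exec_start@1 write@3
I1 add r3: issue@2 deps=(None,None) exec_start@2 write@5
I2 mul r4: issue@3 deps=(None,None) exec_start@3 write@6
I3 mul r3: issue@4 deps=(1,None) exec_start@5 write@6
I4 add r4: issue@5 deps=(2,0) exec_start@6 write@7
I5 add r2: issue@6 deps=(3,0) exec_start@6 write@9
I6 add r4: issue@7 deps=(4,3) exec_start@7 write@9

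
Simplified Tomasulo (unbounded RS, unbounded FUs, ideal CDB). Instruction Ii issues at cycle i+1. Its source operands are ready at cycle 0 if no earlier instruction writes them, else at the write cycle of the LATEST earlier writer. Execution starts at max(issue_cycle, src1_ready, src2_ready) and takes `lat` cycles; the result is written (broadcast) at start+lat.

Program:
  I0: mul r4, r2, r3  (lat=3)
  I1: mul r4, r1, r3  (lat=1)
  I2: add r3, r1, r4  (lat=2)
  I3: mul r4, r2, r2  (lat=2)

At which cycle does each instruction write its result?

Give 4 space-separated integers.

Answer: 4 3 5 6

Derivation:
I0 mul r4: issue@1 deps=(None,None) exec_start@1 write@4
I1 mul r4: issue@2 deps=(None,None) exec_start@2 write@3
I2 add r3: issue@3 deps=(None,1) exec_start@3 write@5
I3 mul r4: issue@4 deps=(None,None) exec_start@4 write@6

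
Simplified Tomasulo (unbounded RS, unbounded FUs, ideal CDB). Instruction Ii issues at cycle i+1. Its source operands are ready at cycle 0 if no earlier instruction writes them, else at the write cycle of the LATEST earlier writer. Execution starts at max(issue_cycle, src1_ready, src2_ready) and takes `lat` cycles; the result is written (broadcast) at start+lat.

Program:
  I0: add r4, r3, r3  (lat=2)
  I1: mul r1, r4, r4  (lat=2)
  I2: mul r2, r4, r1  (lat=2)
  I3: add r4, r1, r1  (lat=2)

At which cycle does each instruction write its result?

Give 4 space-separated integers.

Answer: 3 5 7 7

Derivation:
I0 add r4: issue@1 deps=(None,None) exec_start@1 write@3
I1 mul r1: issue@2 deps=(0,0) exec_start@3 write@5
I2 mul r2: issue@3 deps=(0,1) exec_start@5 write@7
I3 add r4: issue@4 deps=(1,1) exec_start@5 write@7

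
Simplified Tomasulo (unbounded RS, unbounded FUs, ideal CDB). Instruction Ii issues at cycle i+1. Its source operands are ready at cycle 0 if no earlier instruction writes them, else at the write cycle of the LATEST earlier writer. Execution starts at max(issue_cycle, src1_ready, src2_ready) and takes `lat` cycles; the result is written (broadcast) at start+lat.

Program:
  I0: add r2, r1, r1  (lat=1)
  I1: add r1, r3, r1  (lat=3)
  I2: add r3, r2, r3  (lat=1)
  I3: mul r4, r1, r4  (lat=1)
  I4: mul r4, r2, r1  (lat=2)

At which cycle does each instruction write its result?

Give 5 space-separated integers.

Answer: 2 5 4 6 7

Derivation:
I0 add r2: issue@1 deps=(None,None) exec_start@1 write@2
I1 add r1: issue@2 deps=(None,None) exec_start@2 write@5
I2 add r3: issue@3 deps=(0,None) exec_start@3 write@4
I3 mul r4: issue@4 deps=(1,None) exec_start@5 write@6
I4 mul r4: issue@5 deps=(0,1) exec_start@5 write@7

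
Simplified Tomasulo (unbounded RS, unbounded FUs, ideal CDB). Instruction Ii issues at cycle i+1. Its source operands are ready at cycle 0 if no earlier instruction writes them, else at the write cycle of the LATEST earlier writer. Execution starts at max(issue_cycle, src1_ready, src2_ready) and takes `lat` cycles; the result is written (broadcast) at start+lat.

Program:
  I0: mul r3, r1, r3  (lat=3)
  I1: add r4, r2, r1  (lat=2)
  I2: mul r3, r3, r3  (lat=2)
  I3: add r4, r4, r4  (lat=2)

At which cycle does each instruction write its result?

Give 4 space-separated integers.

Answer: 4 4 6 6

Derivation:
I0 mul r3: issue@1 deps=(None,None) exec_start@1 write@4
I1 add r4: issue@2 deps=(None,None) exec_start@2 write@4
I2 mul r3: issue@3 deps=(0,0) exec_start@4 write@6
I3 add r4: issue@4 deps=(1,1) exec_start@4 write@6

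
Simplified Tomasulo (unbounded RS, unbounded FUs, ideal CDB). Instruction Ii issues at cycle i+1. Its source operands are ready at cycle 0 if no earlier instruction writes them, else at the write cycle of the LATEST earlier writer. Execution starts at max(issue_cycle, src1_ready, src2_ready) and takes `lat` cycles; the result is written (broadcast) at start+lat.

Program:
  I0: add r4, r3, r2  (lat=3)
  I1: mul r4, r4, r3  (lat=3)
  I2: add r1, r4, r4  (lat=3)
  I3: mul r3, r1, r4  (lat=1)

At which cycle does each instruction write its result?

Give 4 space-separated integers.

I0 add r4: issue@1 deps=(None,None) exec_start@1 write@4
I1 mul r4: issue@2 deps=(0,None) exec_start@4 write@7
I2 add r1: issue@3 deps=(1,1) exec_start@7 write@10
I3 mul r3: issue@4 deps=(2,1) exec_start@10 write@11

Answer: 4 7 10 11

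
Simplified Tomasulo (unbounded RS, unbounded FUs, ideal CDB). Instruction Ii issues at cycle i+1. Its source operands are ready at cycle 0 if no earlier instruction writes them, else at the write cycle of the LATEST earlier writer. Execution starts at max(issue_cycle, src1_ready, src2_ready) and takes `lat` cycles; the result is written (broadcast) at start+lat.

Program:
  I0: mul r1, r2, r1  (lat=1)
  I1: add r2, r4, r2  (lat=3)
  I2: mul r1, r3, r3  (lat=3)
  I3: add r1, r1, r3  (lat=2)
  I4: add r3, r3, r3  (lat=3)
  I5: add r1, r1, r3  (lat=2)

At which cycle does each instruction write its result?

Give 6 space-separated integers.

Answer: 2 5 6 8 8 10

Derivation:
I0 mul r1: issue@1 deps=(None,None) exec_start@1 write@2
I1 add r2: issue@2 deps=(None,None) exec_start@2 write@5
I2 mul r1: issue@3 deps=(None,None) exec_start@3 write@6
I3 add r1: issue@4 deps=(2,None) exec_start@6 write@8
I4 add r3: issue@5 deps=(None,None) exec_start@5 write@8
I5 add r1: issue@6 deps=(3,4) exec_start@8 write@10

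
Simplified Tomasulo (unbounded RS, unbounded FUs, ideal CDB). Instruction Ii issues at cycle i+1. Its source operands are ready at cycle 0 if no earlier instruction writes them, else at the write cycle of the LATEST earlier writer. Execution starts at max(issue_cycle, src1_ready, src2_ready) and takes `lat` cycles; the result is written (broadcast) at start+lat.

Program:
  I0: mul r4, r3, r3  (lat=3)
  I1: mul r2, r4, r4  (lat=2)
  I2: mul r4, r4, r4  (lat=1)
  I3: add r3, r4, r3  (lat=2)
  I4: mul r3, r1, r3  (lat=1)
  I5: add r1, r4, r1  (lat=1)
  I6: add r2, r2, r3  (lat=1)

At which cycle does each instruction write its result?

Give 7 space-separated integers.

Answer: 4 6 5 7 8 7 9

Derivation:
I0 mul r4: issue@1 deps=(None,None) exec_start@1 write@4
I1 mul r2: issue@2 deps=(0,0) exec_start@4 write@6
I2 mul r4: issue@3 deps=(0,0) exec_start@4 write@5
I3 add r3: issue@4 deps=(2,None) exec_start@5 write@7
I4 mul r3: issue@5 deps=(None,3) exec_start@7 write@8
I5 add r1: issue@6 deps=(2,None) exec_start@6 write@7
I6 add r2: issue@7 deps=(1,4) exec_start@8 write@9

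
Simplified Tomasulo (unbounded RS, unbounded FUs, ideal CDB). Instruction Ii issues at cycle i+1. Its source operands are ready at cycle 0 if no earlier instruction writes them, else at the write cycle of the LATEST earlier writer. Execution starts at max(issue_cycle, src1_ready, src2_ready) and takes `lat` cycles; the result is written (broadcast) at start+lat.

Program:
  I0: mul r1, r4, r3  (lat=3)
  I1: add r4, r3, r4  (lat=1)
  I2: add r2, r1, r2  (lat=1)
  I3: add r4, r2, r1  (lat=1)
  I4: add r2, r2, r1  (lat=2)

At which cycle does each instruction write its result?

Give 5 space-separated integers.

I0 mul r1: issue@1 deps=(None,None) exec_start@1 write@4
I1 add r4: issue@2 deps=(None,None) exec_start@2 write@3
I2 add r2: issue@3 deps=(0,None) exec_start@4 write@5
I3 add r4: issue@4 deps=(2,0) exec_start@5 write@6
I4 add r2: issue@5 deps=(2,0) exec_start@5 write@7

Answer: 4 3 5 6 7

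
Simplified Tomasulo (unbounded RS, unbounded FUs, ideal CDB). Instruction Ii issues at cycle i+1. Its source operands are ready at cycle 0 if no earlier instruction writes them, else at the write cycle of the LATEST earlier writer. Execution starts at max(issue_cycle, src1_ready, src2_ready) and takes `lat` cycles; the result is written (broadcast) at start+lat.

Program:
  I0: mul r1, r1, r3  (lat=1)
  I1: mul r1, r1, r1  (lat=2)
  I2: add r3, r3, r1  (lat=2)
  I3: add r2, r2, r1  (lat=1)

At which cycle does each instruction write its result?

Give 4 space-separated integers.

I0 mul r1: issue@1 deps=(None,None) exec_start@1 write@2
I1 mul r1: issue@2 deps=(0,0) exec_start@2 write@4
I2 add r3: issue@3 deps=(None,1) exec_start@4 write@6
I3 add r2: issue@4 deps=(None,1) exec_start@4 write@5

Answer: 2 4 6 5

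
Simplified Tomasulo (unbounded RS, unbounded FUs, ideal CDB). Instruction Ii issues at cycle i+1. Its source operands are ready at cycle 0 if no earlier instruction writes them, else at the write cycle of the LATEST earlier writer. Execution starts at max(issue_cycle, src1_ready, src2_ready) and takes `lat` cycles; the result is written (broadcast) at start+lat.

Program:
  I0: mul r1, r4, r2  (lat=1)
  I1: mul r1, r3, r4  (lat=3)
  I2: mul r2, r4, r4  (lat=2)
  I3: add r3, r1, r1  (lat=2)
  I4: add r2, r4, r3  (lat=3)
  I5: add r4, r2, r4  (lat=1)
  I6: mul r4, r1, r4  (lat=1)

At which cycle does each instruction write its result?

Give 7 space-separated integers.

I0 mul r1: issue@1 deps=(None,None) exec_start@1 write@2
I1 mul r1: issue@2 deps=(None,None) exec_start@2 write@5
I2 mul r2: issue@3 deps=(None,None) exec_start@3 write@5
I3 add r3: issue@4 deps=(1,1) exec_start@5 write@7
I4 add r2: issue@5 deps=(None,3) exec_start@7 write@10
I5 add r4: issue@6 deps=(4,None) exec_start@10 write@11
I6 mul r4: issue@7 deps=(1,5) exec_start@11 write@12

Answer: 2 5 5 7 10 11 12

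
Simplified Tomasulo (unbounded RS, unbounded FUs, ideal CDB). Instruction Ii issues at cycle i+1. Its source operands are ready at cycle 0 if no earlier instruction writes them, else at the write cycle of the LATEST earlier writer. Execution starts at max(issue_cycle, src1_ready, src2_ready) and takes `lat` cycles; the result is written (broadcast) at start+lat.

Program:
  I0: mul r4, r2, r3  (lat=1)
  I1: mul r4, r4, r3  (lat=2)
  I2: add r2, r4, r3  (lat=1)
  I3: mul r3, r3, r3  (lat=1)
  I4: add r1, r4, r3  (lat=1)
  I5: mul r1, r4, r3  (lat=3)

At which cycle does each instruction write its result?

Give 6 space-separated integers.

I0 mul r4: issue@1 deps=(None,None) exec_start@1 write@2
I1 mul r4: issue@2 deps=(0,None) exec_start@2 write@4
I2 add r2: issue@3 deps=(1,None) exec_start@4 write@5
I3 mul r3: issue@4 deps=(None,None) exec_start@4 write@5
I4 add r1: issue@5 deps=(1,3) exec_start@5 write@6
I5 mul r1: issue@6 deps=(1,3) exec_start@6 write@9

Answer: 2 4 5 5 6 9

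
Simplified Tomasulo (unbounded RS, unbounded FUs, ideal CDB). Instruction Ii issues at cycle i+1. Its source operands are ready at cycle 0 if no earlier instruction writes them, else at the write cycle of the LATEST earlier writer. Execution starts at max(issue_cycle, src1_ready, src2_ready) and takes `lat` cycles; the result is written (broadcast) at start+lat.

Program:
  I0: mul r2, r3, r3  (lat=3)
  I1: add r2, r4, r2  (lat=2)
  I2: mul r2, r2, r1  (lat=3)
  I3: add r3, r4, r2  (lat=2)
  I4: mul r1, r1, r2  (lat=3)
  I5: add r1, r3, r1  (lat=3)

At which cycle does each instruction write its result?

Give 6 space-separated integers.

I0 mul r2: issue@1 deps=(None,None) exec_start@1 write@4
I1 add r2: issue@2 deps=(None,0) exec_start@4 write@6
I2 mul r2: issue@3 deps=(1,None) exec_start@6 write@9
I3 add r3: issue@4 deps=(None,2) exec_start@9 write@11
I4 mul r1: issue@5 deps=(None,2) exec_start@9 write@12
I5 add r1: issue@6 deps=(3,4) exec_start@12 write@15

Answer: 4 6 9 11 12 15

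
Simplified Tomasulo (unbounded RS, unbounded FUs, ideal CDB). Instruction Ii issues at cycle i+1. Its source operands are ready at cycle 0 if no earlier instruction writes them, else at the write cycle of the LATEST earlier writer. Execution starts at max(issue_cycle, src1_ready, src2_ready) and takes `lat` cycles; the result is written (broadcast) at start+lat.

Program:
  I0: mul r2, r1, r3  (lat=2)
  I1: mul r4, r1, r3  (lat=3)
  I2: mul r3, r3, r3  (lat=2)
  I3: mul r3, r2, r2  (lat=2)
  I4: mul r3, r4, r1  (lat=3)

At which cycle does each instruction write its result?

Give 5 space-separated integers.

I0 mul r2: issue@1 deps=(None,None) exec_start@1 write@3
I1 mul r4: issue@2 deps=(None,None) exec_start@2 write@5
I2 mul r3: issue@3 deps=(None,None) exec_start@3 write@5
I3 mul r3: issue@4 deps=(0,0) exec_start@4 write@6
I4 mul r3: issue@5 deps=(1,None) exec_start@5 write@8

Answer: 3 5 5 6 8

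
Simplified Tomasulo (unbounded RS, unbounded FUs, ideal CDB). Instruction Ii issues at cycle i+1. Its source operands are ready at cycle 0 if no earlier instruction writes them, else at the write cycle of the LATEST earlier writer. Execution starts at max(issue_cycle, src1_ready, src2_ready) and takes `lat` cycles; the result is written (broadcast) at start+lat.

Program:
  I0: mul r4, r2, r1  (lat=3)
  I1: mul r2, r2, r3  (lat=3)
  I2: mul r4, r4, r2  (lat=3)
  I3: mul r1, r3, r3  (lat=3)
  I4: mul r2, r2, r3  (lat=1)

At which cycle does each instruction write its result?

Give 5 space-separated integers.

Answer: 4 5 8 7 6

Derivation:
I0 mul r4: issue@1 deps=(None,None) exec_start@1 write@4
I1 mul r2: issue@2 deps=(None,None) exec_start@2 write@5
I2 mul r4: issue@3 deps=(0,1) exec_start@5 write@8
I3 mul r1: issue@4 deps=(None,None) exec_start@4 write@7
I4 mul r2: issue@5 deps=(1,None) exec_start@5 write@6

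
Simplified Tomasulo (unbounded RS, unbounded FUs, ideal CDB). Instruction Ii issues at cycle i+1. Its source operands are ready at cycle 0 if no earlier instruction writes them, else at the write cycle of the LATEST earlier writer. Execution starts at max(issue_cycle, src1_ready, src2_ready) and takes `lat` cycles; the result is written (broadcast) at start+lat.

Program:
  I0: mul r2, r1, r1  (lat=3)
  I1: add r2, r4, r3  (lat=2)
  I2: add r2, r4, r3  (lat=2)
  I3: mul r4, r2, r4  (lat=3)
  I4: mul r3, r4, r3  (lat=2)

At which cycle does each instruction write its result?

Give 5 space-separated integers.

Answer: 4 4 5 8 10

Derivation:
I0 mul r2: issue@1 deps=(None,None) exec_start@1 write@4
I1 add r2: issue@2 deps=(None,None) exec_start@2 write@4
I2 add r2: issue@3 deps=(None,None) exec_start@3 write@5
I3 mul r4: issue@4 deps=(2,None) exec_start@5 write@8
I4 mul r3: issue@5 deps=(3,None) exec_start@8 write@10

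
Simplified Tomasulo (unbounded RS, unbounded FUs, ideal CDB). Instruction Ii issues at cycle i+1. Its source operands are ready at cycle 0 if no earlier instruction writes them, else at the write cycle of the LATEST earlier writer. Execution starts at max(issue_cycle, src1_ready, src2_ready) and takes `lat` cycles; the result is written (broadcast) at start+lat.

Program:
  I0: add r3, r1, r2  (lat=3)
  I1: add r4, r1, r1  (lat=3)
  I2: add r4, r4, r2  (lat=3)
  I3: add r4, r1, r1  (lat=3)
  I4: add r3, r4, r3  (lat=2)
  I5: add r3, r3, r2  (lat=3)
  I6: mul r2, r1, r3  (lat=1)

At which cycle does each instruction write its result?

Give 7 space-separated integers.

Answer: 4 5 8 7 9 12 13

Derivation:
I0 add r3: issue@1 deps=(None,None) exec_start@1 write@4
I1 add r4: issue@2 deps=(None,None) exec_start@2 write@5
I2 add r4: issue@3 deps=(1,None) exec_start@5 write@8
I3 add r4: issue@4 deps=(None,None) exec_start@4 write@7
I4 add r3: issue@5 deps=(3,0) exec_start@7 write@9
I5 add r3: issue@6 deps=(4,None) exec_start@9 write@12
I6 mul r2: issue@7 deps=(None,5) exec_start@12 write@13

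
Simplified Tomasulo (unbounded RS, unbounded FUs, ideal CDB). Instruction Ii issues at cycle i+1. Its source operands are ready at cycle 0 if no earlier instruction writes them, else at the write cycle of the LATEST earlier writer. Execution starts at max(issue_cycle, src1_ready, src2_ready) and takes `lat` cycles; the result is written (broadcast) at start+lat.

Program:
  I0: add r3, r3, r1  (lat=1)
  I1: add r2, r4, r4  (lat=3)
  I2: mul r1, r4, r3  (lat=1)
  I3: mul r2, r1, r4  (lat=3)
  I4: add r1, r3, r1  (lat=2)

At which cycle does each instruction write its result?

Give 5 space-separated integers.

Answer: 2 5 4 7 7

Derivation:
I0 add r3: issue@1 deps=(None,None) exec_start@1 write@2
I1 add r2: issue@2 deps=(None,None) exec_start@2 write@5
I2 mul r1: issue@3 deps=(None,0) exec_start@3 write@4
I3 mul r2: issue@4 deps=(2,None) exec_start@4 write@7
I4 add r1: issue@5 deps=(0,2) exec_start@5 write@7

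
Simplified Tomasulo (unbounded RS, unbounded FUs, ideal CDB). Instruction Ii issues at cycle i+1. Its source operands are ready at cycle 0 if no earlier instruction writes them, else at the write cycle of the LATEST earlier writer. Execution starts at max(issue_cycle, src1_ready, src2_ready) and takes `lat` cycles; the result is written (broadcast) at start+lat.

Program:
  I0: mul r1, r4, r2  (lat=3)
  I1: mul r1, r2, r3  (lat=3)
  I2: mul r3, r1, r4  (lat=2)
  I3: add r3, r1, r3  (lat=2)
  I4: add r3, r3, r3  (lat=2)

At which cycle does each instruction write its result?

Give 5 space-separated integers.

Answer: 4 5 7 9 11

Derivation:
I0 mul r1: issue@1 deps=(None,None) exec_start@1 write@4
I1 mul r1: issue@2 deps=(None,None) exec_start@2 write@5
I2 mul r3: issue@3 deps=(1,None) exec_start@5 write@7
I3 add r3: issue@4 deps=(1,2) exec_start@7 write@9
I4 add r3: issue@5 deps=(3,3) exec_start@9 write@11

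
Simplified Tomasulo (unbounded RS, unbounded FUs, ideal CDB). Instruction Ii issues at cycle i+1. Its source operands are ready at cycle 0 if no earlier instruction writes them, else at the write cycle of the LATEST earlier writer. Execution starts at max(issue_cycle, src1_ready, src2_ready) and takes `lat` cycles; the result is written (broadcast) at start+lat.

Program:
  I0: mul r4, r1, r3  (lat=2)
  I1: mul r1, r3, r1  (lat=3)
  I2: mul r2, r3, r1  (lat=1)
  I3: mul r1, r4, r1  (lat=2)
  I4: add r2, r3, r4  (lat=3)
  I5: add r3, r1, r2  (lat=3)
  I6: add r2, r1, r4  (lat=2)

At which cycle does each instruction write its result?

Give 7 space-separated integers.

Answer: 3 5 6 7 8 11 9

Derivation:
I0 mul r4: issue@1 deps=(None,None) exec_start@1 write@3
I1 mul r1: issue@2 deps=(None,None) exec_start@2 write@5
I2 mul r2: issue@3 deps=(None,1) exec_start@5 write@6
I3 mul r1: issue@4 deps=(0,1) exec_start@5 write@7
I4 add r2: issue@5 deps=(None,0) exec_start@5 write@8
I5 add r3: issue@6 deps=(3,4) exec_start@8 write@11
I6 add r2: issue@7 deps=(3,0) exec_start@7 write@9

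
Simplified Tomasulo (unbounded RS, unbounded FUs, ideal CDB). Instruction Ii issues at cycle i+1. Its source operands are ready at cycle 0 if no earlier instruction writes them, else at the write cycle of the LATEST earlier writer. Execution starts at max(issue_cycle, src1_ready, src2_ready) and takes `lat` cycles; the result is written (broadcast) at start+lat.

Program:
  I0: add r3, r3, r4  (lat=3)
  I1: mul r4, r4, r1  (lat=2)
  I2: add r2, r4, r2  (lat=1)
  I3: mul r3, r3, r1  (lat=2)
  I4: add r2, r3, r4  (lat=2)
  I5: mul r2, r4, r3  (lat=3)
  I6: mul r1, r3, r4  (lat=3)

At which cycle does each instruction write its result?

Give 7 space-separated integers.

I0 add r3: issue@1 deps=(None,None) exec_start@1 write@4
I1 mul r4: issue@2 deps=(None,None) exec_start@2 write@4
I2 add r2: issue@3 deps=(1,None) exec_start@4 write@5
I3 mul r3: issue@4 deps=(0,None) exec_start@4 write@6
I4 add r2: issue@5 deps=(3,1) exec_start@6 write@8
I5 mul r2: issue@6 deps=(1,3) exec_start@6 write@9
I6 mul r1: issue@7 deps=(3,1) exec_start@7 write@10

Answer: 4 4 5 6 8 9 10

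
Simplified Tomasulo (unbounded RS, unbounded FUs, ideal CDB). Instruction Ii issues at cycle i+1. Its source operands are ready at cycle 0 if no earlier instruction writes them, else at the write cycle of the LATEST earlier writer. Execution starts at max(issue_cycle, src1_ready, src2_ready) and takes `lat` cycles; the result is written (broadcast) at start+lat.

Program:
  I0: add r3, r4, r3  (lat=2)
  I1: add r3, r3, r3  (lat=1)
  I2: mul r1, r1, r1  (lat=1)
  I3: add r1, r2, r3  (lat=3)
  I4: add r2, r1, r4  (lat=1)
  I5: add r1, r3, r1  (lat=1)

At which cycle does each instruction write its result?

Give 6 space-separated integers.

I0 add r3: issue@1 deps=(None,None) exec_start@1 write@3
I1 add r3: issue@2 deps=(0,0) exec_start@3 write@4
I2 mul r1: issue@3 deps=(None,None) exec_start@3 write@4
I3 add r1: issue@4 deps=(None,1) exec_start@4 write@7
I4 add r2: issue@5 deps=(3,None) exec_start@7 write@8
I5 add r1: issue@6 deps=(1,3) exec_start@7 write@8

Answer: 3 4 4 7 8 8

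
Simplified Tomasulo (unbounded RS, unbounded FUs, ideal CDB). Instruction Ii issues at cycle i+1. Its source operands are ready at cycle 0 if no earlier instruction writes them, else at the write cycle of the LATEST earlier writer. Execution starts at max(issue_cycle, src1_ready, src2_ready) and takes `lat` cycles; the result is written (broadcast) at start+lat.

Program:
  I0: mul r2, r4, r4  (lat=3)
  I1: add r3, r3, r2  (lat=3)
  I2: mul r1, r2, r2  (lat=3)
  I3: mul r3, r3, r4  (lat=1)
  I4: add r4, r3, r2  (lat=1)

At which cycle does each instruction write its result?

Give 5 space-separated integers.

I0 mul r2: issue@1 deps=(None,None) exec_start@1 write@4
I1 add r3: issue@2 deps=(None,0) exec_start@4 write@7
I2 mul r1: issue@3 deps=(0,0) exec_start@4 write@7
I3 mul r3: issue@4 deps=(1,None) exec_start@7 write@8
I4 add r4: issue@5 deps=(3,0) exec_start@8 write@9

Answer: 4 7 7 8 9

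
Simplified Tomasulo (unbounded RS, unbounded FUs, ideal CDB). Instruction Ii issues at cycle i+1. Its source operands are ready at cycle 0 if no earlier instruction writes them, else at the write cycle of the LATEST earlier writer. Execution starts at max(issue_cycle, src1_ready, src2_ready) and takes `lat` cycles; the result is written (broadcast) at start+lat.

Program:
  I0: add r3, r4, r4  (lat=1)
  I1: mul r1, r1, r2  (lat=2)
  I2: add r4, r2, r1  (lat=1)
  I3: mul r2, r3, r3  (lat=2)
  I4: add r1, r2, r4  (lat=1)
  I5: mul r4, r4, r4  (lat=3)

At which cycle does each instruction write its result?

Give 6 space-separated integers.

I0 add r3: issue@1 deps=(None,None) exec_start@1 write@2
I1 mul r1: issue@2 deps=(None,None) exec_start@2 write@4
I2 add r4: issue@3 deps=(None,1) exec_start@4 write@5
I3 mul r2: issue@4 deps=(0,0) exec_start@4 write@6
I4 add r1: issue@5 deps=(3,2) exec_start@6 write@7
I5 mul r4: issue@6 deps=(2,2) exec_start@6 write@9

Answer: 2 4 5 6 7 9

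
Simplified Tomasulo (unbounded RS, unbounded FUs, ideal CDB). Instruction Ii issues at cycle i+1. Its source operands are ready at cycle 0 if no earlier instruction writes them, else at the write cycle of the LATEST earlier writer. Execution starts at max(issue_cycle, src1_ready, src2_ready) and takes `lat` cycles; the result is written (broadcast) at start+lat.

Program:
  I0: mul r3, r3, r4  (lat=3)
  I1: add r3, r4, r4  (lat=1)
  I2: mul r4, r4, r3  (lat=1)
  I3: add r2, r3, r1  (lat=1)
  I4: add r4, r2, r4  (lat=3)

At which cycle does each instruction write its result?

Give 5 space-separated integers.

I0 mul r3: issue@1 deps=(None,None) exec_start@1 write@4
I1 add r3: issue@2 deps=(None,None) exec_start@2 write@3
I2 mul r4: issue@3 deps=(None,1) exec_start@3 write@4
I3 add r2: issue@4 deps=(1,None) exec_start@4 write@5
I4 add r4: issue@5 deps=(3,2) exec_start@5 write@8

Answer: 4 3 4 5 8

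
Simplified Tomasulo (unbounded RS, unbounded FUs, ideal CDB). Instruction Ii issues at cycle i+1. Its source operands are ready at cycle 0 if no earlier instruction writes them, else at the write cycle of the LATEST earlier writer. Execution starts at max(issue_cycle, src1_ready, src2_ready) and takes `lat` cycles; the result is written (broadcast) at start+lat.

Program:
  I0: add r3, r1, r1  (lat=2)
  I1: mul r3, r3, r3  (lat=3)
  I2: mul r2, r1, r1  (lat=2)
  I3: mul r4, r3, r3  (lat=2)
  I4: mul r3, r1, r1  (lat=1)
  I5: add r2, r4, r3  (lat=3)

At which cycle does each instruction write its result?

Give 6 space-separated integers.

Answer: 3 6 5 8 6 11

Derivation:
I0 add r3: issue@1 deps=(None,None) exec_start@1 write@3
I1 mul r3: issue@2 deps=(0,0) exec_start@3 write@6
I2 mul r2: issue@3 deps=(None,None) exec_start@3 write@5
I3 mul r4: issue@4 deps=(1,1) exec_start@6 write@8
I4 mul r3: issue@5 deps=(None,None) exec_start@5 write@6
I5 add r2: issue@6 deps=(3,4) exec_start@8 write@11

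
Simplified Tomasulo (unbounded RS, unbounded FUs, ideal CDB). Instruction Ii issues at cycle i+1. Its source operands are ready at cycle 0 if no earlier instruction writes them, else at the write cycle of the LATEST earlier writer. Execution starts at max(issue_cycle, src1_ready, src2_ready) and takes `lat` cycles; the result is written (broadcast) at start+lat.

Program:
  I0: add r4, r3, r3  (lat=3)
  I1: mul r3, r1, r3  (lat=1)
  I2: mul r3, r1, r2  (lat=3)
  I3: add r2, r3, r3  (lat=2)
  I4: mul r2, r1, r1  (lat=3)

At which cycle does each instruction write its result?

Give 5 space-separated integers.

I0 add r4: issue@1 deps=(None,None) exec_start@1 write@4
I1 mul r3: issue@2 deps=(None,None) exec_start@2 write@3
I2 mul r3: issue@3 deps=(None,None) exec_start@3 write@6
I3 add r2: issue@4 deps=(2,2) exec_start@6 write@8
I4 mul r2: issue@5 deps=(None,None) exec_start@5 write@8

Answer: 4 3 6 8 8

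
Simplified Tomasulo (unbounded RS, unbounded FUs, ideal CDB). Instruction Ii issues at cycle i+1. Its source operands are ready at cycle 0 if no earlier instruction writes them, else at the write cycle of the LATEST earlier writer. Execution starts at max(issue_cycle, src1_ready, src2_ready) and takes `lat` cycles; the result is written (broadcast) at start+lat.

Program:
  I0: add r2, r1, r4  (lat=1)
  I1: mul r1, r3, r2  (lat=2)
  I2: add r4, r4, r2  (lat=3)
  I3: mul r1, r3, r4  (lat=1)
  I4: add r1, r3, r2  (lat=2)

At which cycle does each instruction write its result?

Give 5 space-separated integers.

I0 add r2: issue@1 deps=(None,None) exec_start@1 write@2
I1 mul r1: issue@2 deps=(None,0) exec_start@2 write@4
I2 add r4: issue@3 deps=(None,0) exec_start@3 write@6
I3 mul r1: issue@4 deps=(None,2) exec_start@6 write@7
I4 add r1: issue@5 deps=(None,0) exec_start@5 write@7

Answer: 2 4 6 7 7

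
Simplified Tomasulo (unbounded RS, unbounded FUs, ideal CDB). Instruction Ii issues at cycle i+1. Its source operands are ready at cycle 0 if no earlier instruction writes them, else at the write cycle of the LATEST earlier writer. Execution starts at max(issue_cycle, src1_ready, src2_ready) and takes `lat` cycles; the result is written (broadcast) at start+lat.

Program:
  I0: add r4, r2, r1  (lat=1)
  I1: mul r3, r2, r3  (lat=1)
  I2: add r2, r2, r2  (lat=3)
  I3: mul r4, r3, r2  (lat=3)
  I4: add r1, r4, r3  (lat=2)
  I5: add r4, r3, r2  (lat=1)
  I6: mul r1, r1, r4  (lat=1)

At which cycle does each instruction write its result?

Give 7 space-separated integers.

Answer: 2 3 6 9 11 7 12

Derivation:
I0 add r4: issue@1 deps=(None,None) exec_start@1 write@2
I1 mul r3: issue@2 deps=(None,None) exec_start@2 write@3
I2 add r2: issue@3 deps=(None,None) exec_start@3 write@6
I3 mul r4: issue@4 deps=(1,2) exec_start@6 write@9
I4 add r1: issue@5 deps=(3,1) exec_start@9 write@11
I5 add r4: issue@6 deps=(1,2) exec_start@6 write@7
I6 mul r1: issue@7 deps=(4,5) exec_start@11 write@12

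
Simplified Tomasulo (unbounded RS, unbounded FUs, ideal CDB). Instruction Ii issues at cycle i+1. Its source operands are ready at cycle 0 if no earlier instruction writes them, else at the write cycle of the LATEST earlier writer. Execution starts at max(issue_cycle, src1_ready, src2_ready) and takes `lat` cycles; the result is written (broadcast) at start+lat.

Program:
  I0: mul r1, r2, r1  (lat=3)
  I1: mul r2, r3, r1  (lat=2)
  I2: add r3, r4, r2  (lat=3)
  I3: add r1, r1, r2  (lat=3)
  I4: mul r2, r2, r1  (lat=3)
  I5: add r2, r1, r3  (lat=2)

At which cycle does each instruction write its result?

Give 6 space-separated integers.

I0 mul r1: issue@1 deps=(None,None) exec_start@1 write@4
I1 mul r2: issue@2 deps=(None,0) exec_start@4 write@6
I2 add r3: issue@3 deps=(None,1) exec_start@6 write@9
I3 add r1: issue@4 deps=(0,1) exec_start@6 write@9
I4 mul r2: issue@5 deps=(1,3) exec_start@9 write@12
I5 add r2: issue@6 deps=(3,2) exec_start@9 write@11

Answer: 4 6 9 9 12 11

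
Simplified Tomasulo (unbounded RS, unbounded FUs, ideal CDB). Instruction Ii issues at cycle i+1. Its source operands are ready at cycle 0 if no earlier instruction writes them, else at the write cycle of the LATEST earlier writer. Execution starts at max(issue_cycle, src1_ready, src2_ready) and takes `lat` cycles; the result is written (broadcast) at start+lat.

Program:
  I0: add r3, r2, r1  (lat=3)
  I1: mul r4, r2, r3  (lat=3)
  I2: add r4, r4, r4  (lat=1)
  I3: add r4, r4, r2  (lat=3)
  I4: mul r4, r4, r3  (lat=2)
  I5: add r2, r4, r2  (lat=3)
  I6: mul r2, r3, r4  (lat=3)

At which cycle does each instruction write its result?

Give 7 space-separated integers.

Answer: 4 7 8 11 13 16 16

Derivation:
I0 add r3: issue@1 deps=(None,None) exec_start@1 write@4
I1 mul r4: issue@2 deps=(None,0) exec_start@4 write@7
I2 add r4: issue@3 deps=(1,1) exec_start@7 write@8
I3 add r4: issue@4 deps=(2,None) exec_start@8 write@11
I4 mul r4: issue@5 deps=(3,0) exec_start@11 write@13
I5 add r2: issue@6 deps=(4,None) exec_start@13 write@16
I6 mul r2: issue@7 deps=(0,4) exec_start@13 write@16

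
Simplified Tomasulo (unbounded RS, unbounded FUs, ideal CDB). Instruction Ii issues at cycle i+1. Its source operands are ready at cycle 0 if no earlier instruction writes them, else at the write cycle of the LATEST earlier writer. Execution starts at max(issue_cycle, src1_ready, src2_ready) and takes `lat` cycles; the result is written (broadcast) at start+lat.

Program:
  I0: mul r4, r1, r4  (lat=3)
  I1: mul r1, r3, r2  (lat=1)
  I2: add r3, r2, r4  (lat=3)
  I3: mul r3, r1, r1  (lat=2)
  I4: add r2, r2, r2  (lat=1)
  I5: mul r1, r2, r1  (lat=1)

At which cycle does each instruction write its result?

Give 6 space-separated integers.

I0 mul r4: issue@1 deps=(None,None) exec_start@1 write@4
I1 mul r1: issue@2 deps=(None,None) exec_start@2 write@3
I2 add r3: issue@3 deps=(None,0) exec_start@4 write@7
I3 mul r3: issue@4 deps=(1,1) exec_start@4 write@6
I4 add r2: issue@5 deps=(None,None) exec_start@5 write@6
I5 mul r1: issue@6 deps=(4,1) exec_start@6 write@7

Answer: 4 3 7 6 6 7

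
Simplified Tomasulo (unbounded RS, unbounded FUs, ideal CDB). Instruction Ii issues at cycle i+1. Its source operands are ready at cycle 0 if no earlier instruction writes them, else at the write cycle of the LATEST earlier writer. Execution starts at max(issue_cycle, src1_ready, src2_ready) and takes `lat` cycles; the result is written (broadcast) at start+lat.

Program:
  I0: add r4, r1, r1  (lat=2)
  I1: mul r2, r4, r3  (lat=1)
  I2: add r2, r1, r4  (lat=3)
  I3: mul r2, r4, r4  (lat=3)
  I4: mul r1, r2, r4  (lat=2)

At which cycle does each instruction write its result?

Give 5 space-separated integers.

Answer: 3 4 6 7 9

Derivation:
I0 add r4: issue@1 deps=(None,None) exec_start@1 write@3
I1 mul r2: issue@2 deps=(0,None) exec_start@3 write@4
I2 add r2: issue@3 deps=(None,0) exec_start@3 write@6
I3 mul r2: issue@4 deps=(0,0) exec_start@4 write@7
I4 mul r1: issue@5 deps=(3,0) exec_start@7 write@9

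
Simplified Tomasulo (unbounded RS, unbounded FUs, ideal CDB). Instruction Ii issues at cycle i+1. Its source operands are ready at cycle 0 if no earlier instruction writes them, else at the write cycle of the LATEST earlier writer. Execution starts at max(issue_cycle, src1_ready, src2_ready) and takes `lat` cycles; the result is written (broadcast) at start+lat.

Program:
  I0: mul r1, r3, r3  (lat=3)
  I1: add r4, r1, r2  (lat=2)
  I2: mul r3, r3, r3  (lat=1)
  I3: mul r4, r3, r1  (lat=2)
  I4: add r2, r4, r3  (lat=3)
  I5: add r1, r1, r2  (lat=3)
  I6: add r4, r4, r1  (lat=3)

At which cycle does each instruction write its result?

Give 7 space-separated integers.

Answer: 4 6 4 6 9 12 15

Derivation:
I0 mul r1: issue@1 deps=(None,None) exec_start@1 write@4
I1 add r4: issue@2 deps=(0,None) exec_start@4 write@6
I2 mul r3: issue@3 deps=(None,None) exec_start@3 write@4
I3 mul r4: issue@4 deps=(2,0) exec_start@4 write@6
I4 add r2: issue@5 deps=(3,2) exec_start@6 write@9
I5 add r1: issue@6 deps=(0,4) exec_start@9 write@12
I6 add r4: issue@7 deps=(3,5) exec_start@12 write@15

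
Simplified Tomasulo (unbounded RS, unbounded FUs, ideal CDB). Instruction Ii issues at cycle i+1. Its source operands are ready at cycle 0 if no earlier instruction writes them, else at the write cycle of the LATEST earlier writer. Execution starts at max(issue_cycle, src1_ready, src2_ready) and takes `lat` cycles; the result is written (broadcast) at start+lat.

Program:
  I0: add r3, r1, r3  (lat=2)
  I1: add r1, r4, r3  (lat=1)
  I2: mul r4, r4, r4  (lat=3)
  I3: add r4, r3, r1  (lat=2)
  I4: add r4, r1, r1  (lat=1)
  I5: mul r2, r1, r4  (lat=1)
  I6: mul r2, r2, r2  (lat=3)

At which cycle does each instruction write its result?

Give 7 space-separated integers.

Answer: 3 4 6 6 6 7 10

Derivation:
I0 add r3: issue@1 deps=(None,None) exec_start@1 write@3
I1 add r1: issue@2 deps=(None,0) exec_start@3 write@4
I2 mul r4: issue@3 deps=(None,None) exec_start@3 write@6
I3 add r4: issue@4 deps=(0,1) exec_start@4 write@6
I4 add r4: issue@5 deps=(1,1) exec_start@5 write@6
I5 mul r2: issue@6 deps=(1,4) exec_start@6 write@7
I6 mul r2: issue@7 deps=(5,5) exec_start@7 write@10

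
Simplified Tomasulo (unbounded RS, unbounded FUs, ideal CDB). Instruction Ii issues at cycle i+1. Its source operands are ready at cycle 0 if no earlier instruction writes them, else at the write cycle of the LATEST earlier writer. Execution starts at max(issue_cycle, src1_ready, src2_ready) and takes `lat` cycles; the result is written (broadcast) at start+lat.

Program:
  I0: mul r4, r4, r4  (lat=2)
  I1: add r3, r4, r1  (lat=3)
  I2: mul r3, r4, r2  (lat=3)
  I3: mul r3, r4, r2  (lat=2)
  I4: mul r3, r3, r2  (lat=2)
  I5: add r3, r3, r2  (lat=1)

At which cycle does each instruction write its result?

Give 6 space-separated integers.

I0 mul r4: issue@1 deps=(None,None) exec_start@1 write@3
I1 add r3: issue@2 deps=(0,None) exec_start@3 write@6
I2 mul r3: issue@3 deps=(0,None) exec_start@3 write@6
I3 mul r3: issue@4 deps=(0,None) exec_start@4 write@6
I4 mul r3: issue@5 deps=(3,None) exec_start@6 write@8
I5 add r3: issue@6 deps=(4,None) exec_start@8 write@9

Answer: 3 6 6 6 8 9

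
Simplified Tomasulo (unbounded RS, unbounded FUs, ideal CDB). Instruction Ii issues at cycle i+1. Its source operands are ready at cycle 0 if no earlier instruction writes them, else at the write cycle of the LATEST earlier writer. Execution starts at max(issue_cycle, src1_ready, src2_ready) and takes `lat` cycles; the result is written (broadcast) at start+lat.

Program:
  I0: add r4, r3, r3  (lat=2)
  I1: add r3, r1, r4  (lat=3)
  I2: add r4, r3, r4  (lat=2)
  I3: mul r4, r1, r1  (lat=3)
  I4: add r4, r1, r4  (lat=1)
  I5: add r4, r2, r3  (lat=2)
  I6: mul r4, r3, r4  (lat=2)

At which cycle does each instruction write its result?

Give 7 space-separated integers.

Answer: 3 6 8 7 8 8 10

Derivation:
I0 add r4: issue@1 deps=(None,None) exec_start@1 write@3
I1 add r3: issue@2 deps=(None,0) exec_start@3 write@6
I2 add r4: issue@3 deps=(1,0) exec_start@6 write@8
I3 mul r4: issue@4 deps=(None,None) exec_start@4 write@7
I4 add r4: issue@5 deps=(None,3) exec_start@7 write@8
I5 add r4: issue@6 deps=(None,1) exec_start@6 write@8
I6 mul r4: issue@7 deps=(1,5) exec_start@8 write@10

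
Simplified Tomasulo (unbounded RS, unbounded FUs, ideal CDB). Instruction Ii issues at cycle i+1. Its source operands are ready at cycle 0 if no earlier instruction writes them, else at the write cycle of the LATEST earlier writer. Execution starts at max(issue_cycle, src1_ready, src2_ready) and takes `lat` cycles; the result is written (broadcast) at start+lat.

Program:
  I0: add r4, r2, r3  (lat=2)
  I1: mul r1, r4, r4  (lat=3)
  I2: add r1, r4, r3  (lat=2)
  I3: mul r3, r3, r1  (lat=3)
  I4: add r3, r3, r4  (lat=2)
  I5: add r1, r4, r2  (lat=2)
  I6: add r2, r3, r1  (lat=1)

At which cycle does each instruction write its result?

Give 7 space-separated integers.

I0 add r4: issue@1 deps=(None,None) exec_start@1 write@3
I1 mul r1: issue@2 deps=(0,0) exec_start@3 write@6
I2 add r1: issue@3 deps=(0,None) exec_start@3 write@5
I3 mul r3: issue@4 deps=(None,2) exec_start@5 write@8
I4 add r3: issue@5 deps=(3,0) exec_start@8 write@10
I5 add r1: issue@6 deps=(0,None) exec_start@6 write@8
I6 add r2: issue@7 deps=(4,5) exec_start@10 write@11

Answer: 3 6 5 8 10 8 11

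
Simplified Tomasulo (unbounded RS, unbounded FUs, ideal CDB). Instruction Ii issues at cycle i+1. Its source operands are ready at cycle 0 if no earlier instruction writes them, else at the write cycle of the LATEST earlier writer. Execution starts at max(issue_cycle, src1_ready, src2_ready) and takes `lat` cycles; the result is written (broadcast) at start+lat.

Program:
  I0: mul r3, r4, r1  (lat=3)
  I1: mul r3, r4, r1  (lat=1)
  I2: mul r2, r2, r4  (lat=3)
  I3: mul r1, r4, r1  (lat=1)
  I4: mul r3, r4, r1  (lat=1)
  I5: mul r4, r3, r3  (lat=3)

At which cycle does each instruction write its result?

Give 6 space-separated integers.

I0 mul r3: issue@1 deps=(None,None) exec_start@1 write@4
I1 mul r3: issue@2 deps=(None,None) exec_start@2 write@3
I2 mul r2: issue@3 deps=(None,None) exec_start@3 write@6
I3 mul r1: issue@4 deps=(None,None) exec_start@4 write@5
I4 mul r3: issue@5 deps=(None,3) exec_start@5 write@6
I5 mul r4: issue@6 deps=(4,4) exec_start@6 write@9

Answer: 4 3 6 5 6 9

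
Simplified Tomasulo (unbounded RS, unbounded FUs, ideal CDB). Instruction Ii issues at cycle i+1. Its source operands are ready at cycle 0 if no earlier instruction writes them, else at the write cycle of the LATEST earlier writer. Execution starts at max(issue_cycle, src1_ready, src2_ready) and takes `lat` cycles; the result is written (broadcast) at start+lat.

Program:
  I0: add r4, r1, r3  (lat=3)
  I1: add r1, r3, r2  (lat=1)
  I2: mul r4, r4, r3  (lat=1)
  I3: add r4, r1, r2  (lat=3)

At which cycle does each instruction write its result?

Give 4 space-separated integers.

I0 add r4: issue@1 deps=(None,None) exec_start@1 write@4
I1 add r1: issue@2 deps=(None,None) exec_start@2 write@3
I2 mul r4: issue@3 deps=(0,None) exec_start@4 write@5
I3 add r4: issue@4 deps=(1,None) exec_start@4 write@7

Answer: 4 3 5 7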